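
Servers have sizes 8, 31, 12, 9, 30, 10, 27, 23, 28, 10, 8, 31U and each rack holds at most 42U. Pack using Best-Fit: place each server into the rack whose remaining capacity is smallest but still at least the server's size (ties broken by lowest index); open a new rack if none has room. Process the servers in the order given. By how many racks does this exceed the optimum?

Best-Fit: [8,31] [12,9] [30,10] [27,8] [23] [28,10] [31] → 7 racks.
Total size 227U; any packing needs at least ⌈227/42⌉ = 6 racks.
An optimal packing achieves that bound: [31,10] [31,10] [30,12] [28,9] [27,8] [23,8] → 6 racks.
Excess: 7 − 6 = 1.

1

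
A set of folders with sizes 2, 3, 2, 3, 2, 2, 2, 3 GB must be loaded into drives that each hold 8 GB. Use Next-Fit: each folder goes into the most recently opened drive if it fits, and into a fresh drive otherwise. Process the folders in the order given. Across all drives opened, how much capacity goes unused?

2 GB → drive 1 (remaining 6 GB)
3 GB → drive 1 (remaining 3 GB)
2 GB → drive 1 (remaining 1 GB)
3 GB → drive 2 (remaining 5 GB)
2 GB → drive 2 (remaining 3 GB)
2 GB → drive 2 (remaining 1 GB)
2 GB → drive 3 (remaining 6 GB)
3 GB → drive 3 (remaining 3 GB)
3 drives × 8 GB = 24 GB; used 19 GB; unused 5 GB.

5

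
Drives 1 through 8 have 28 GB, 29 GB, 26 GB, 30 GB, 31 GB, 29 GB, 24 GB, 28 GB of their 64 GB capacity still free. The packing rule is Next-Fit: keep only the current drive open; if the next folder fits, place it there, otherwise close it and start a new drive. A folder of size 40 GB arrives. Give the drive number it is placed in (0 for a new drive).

Next-Fit only looks at drive 8, which has 28 GB free.
40 GB does not fit, so a new drive is opened.

0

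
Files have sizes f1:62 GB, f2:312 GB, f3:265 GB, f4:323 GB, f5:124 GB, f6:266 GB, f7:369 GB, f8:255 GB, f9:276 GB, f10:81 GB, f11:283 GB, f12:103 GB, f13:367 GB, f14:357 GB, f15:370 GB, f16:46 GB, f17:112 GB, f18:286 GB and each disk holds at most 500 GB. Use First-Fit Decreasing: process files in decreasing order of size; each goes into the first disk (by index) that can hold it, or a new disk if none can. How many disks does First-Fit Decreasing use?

12 disks

Sorted descending: 370, 369, 367, 357, 323, 312, 286, 283, 276, 266, 265, 255, 124, 112, 103, 81, 62, 46.
disk 1: place 370 GB, 130 GB left
disk 2: place 369 GB, 131 GB left
disk 3: place 367 GB, 133 GB left
disk 4: place 357 GB, 143 GB left
disk 5: place 323 GB, 177 GB left
disk 6: place 312 GB, 188 GB left
disk 7: place 286 GB, 214 GB left
disk 8: place 283 GB, 217 GB left
disk 9: place 276 GB, 224 GB left
disk 10: place 266 GB, 234 GB left
disk 11: place 265 GB, 235 GB left
disk 12: place 255 GB, 245 GB left
disk 1: place 124 GB, 6 GB left
disk 2: place 112 GB, 19 GB left
disk 3: place 103 GB, 30 GB left
disk 4: place 81 GB, 62 GB left
disk 4: place 62 GB, 0 GB left
disk 5: place 46 GB, 131 GB left
Final disks: [370,124] [369,112] [367,103] [357,81,62] [323,46] [312] [286] [283] [276] [266] [265] [255].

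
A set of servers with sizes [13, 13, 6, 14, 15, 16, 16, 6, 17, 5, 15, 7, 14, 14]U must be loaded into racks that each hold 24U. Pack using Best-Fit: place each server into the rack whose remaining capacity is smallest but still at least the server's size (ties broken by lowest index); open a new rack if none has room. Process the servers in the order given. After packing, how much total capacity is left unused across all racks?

69

13U → rack 1 (remaining 11U)
13U → rack 2 (remaining 11U)
6U → rack 1 (remaining 5U)
14U → rack 3 (remaining 10U)
15U → rack 4 (remaining 9U)
16U → rack 5 (remaining 8U)
16U → rack 6 (remaining 8U)
6U → rack 5 (remaining 2U)
17U → rack 7 (remaining 7U)
5U → rack 1 (remaining 0U)
15U → rack 8 (remaining 9U)
7U → rack 7 (remaining 0U)
14U → rack 9 (remaining 10U)
14U → rack 10 (remaining 10U)
10 racks × 24U = 240U; used 171U; unused 69U.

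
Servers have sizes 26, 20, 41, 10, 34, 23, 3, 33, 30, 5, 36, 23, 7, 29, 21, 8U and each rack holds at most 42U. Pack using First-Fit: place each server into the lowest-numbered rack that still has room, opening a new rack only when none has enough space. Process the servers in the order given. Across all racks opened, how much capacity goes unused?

Put 26U in rack 1; 16U remain.
Put 20U in rack 2; 22U remain.
Put 41U in rack 3; 1U remain.
Put 10U in rack 1; 6U remain.
Put 34U in rack 4; 8U remain.
Put 23U in rack 5; 19U remain.
Put 3U in rack 1; 3U remain.
Put 33U in rack 6; 9U remain.
Put 30U in rack 7; 12U remain.
Put 5U in rack 2; 17U remain.
Put 36U in rack 8; 6U remain.
Put 23U in rack 9; 19U remain.
Put 7U in rack 2; 10U remain.
Put 29U in rack 10; 13U remain.
Put 21U in rack 11; 21U remain.
Put 8U in rack 2; 2U remain.
11 racks × 42U = 462U; used 349U; unused 113U.

113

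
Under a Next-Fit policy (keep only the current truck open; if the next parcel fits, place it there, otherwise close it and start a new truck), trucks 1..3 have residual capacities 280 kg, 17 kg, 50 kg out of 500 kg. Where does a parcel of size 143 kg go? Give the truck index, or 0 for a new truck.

0

Next-Fit only looks at truck 3, which has 50 kg free.
143 kg does not fit, so a new truck is opened.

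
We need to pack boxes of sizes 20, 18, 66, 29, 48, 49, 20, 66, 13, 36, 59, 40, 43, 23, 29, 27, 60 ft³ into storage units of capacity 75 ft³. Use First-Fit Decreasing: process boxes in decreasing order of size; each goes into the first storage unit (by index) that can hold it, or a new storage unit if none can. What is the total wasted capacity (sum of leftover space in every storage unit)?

104

Sorted descending: 66, 66, 60, 59, 49, 48, 43, 40, 36, 29, 29, 27, 23, 20, 20, 18, 13.
Put 66 ft³ in storage unit 1; 9 ft³ remain.
Put 66 ft³ in storage unit 2; 9 ft³ remain.
Put 60 ft³ in storage unit 3; 15 ft³ remain.
Put 59 ft³ in storage unit 4; 16 ft³ remain.
Put 49 ft³ in storage unit 5; 26 ft³ remain.
Put 48 ft³ in storage unit 6; 27 ft³ remain.
Put 43 ft³ in storage unit 7; 32 ft³ remain.
Put 40 ft³ in storage unit 8; 35 ft³ remain.
Put 36 ft³ in storage unit 9; 39 ft³ remain.
Put 29 ft³ in storage unit 7; 3 ft³ remain.
Put 29 ft³ in storage unit 8; 6 ft³ remain.
Put 27 ft³ in storage unit 6; 0 ft³ remain.
Put 23 ft³ in storage unit 5; 3 ft³ remain.
Put 20 ft³ in storage unit 9; 19 ft³ remain.
Put 20 ft³ in storage unit 10; 55 ft³ remain.
Put 18 ft³ in storage unit 9; 1 ft³ remain.
Put 13 ft³ in storage unit 3; 2 ft³ remain.
10 storage units × 75 ft³ = 750 ft³; used 646 ft³; unused 104 ft³.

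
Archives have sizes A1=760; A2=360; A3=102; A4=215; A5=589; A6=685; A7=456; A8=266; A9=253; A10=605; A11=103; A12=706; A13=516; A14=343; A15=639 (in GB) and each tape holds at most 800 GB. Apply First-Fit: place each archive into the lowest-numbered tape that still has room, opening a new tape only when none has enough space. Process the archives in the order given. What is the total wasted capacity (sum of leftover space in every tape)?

A1 (760 GB) → tape 1 (remaining 40 GB)
A2 (360 GB) → tape 2 (remaining 440 GB)
A3 (102 GB) → tape 2 (remaining 338 GB)
A4 (215 GB) → tape 2 (remaining 123 GB)
A5 (589 GB) → tape 3 (remaining 211 GB)
A6 (685 GB) → tape 4 (remaining 115 GB)
A7 (456 GB) → tape 5 (remaining 344 GB)
A8 (266 GB) → tape 5 (remaining 78 GB)
A9 (253 GB) → tape 6 (remaining 547 GB)
A10 (605 GB) → tape 7 (remaining 195 GB)
A11 (103 GB) → tape 2 (remaining 20 GB)
A12 (706 GB) → tape 8 (remaining 94 GB)
A13 (516 GB) → tape 6 (remaining 31 GB)
A14 (343 GB) → tape 9 (remaining 457 GB)
A15 (639 GB) → tape 10 (remaining 161 GB)
10 tapes × 800 GB = 8000 GB; used 6598 GB; unused 1402 GB.

1402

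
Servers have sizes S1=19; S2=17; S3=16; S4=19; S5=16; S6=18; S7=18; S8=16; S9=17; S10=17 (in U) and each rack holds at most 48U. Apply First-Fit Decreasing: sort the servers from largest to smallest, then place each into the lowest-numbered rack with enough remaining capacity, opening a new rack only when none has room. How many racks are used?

Sorted descending: 19, 19, 18, 18, 17, 17, 17, 16, 16, 16.
rack 1: place 19U, 29U left
rack 1: place 19U, 10U left
rack 2: place 18U, 30U left
rack 2: place 18U, 12U left
rack 3: place 17U, 31U left
rack 3: place 17U, 14U left
rack 4: place 17U, 31U left
rack 4: place 16U, 15U left
rack 5: place 16U, 32U left
rack 5: place 16U, 16U left

5 racks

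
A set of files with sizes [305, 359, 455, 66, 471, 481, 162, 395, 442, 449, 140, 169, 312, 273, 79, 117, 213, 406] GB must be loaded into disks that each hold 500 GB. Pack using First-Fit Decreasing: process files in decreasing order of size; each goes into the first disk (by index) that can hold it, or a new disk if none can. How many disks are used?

Sorted descending: 481, 471, 455, 449, 442, 406, 395, 359, 312, 305, 273, 213, 169, 162, 140, 117, 79, 66.
481 GB → disk 1 (remaining 19 GB)
471 GB → disk 2 (remaining 29 GB)
455 GB → disk 3 (remaining 45 GB)
449 GB → disk 4 (remaining 51 GB)
442 GB → disk 5 (remaining 58 GB)
406 GB → disk 6 (remaining 94 GB)
395 GB → disk 7 (remaining 105 GB)
359 GB → disk 8 (remaining 141 GB)
312 GB → disk 9 (remaining 188 GB)
305 GB → disk 10 (remaining 195 GB)
273 GB → disk 11 (remaining 227 GB)
213 GB → disk 11 (remaining 14 GB)
169 GB → disk 9 (remaining 19 GB)
162 GB → disk 10 (remaining 33 GB)
140 GB → disk 8 (remaining 1 GB)
117 GB → disk 12 (remaining 383 GB)
79 GB → disk 6 (remaining 15 GB)
66 GB → disk 7 (remaining 39 GB)
Final disks: [481] [471] [455] [449] [442] [406,79] [395,66] [359,140] [312,169] [305,162] [273,213] [117].

12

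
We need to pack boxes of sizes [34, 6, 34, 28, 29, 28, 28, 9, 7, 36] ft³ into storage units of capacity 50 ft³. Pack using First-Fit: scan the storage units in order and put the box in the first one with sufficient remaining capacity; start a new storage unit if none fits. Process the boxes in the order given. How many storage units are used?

7 storage units

Put 34 ft³ in storage unit 1; 16 ft³ remain.
Put 6 ft³ in storage unit 1; 10 ft³ remain.
Put 34 ft³ in storage unit 2; 16 ft³ remain.
Put 28 ft³ in storage unit 3; 22 ft³ remain.
Put 29 ft³ in storage unit 4; 21 ft³ remain.
Put 28 ft³ in storage unit 5; 22 ft³ remain.
Put 28 ft³ in storage unit 6; 22 ft³ remain.
Put 9 ft³ in storage unit 1; 1 ft³ remain.
Put 7 ft³ in storage unit 2; 9 ft³ remain.
Put 36 ft³ in storage unit 7; 14 ft³ remain.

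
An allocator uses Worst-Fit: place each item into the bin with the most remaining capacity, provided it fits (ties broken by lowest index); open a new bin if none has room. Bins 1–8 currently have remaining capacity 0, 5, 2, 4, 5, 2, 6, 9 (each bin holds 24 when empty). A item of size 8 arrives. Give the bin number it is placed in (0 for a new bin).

8

Bins with room: bin 8 (9).
Most room is bin 8 with 9 free.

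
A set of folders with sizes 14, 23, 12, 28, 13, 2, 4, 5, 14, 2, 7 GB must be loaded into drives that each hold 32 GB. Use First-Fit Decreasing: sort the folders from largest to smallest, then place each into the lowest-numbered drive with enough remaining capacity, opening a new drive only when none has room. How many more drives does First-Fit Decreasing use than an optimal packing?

First-Fit Decreasing: [28,4] [23,7,2] [14,14,2] [13,12,5] → 4 drives.
Total size 124 GB; any packing needs at least ⌈124/32⌉ = 4 drives.
So 4 is already optimal.

0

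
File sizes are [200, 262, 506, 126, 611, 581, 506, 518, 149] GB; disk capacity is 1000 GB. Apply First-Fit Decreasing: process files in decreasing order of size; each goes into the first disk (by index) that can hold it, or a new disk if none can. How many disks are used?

Sorted descending: 611, 581, 518, 506, 506, 262, 200, 149, 126.
Put 611 GB in disk 1; 389 GB remain.
Put 581 GB in disk 2; 419 GB remain.
Put 518 GB in disk 3; 482 GB remain.
Put 506 GB in disk 4; 494 GB remain.
Put 506 GB in disk 5; 494 GB remain.
Put 262 GB in disk 1; 127 GB remain.
Put 200 GB in disk 2; 219 GB remain.
Put 149 GB in disk 2; 70 GB remain.
Put 126 GB in disk 1; 1 GB remain.

5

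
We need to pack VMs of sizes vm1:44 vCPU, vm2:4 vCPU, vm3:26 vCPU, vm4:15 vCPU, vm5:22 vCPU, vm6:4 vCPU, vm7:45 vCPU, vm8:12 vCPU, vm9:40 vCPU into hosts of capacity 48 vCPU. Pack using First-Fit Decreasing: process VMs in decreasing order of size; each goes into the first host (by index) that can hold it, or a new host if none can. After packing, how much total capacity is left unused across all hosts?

Sorted descending: 45, 44, 40, 26, 22, 15, 12, 4, 4.
45 vCPU → host 1 (remaining 3 vCPU)
44 vCPU → host 2 (remaining 4 vCPU)
40 vCPU → host 3 (remaining 8 vCPU)
26 vCPU → host 4 (remaining 22 vCPU)
22 vCPU → host 4 (remaining 0 vCPU)
15 vCPU → host 5 (remaining 33 vCPU)
12 vCPU → host 5 (remaining 21 vCPU)
4 vCPU → host 2 (remaining 0 vCPU)
4 vCPU → host 3 (remaining 4 vCPU)
5 hosts × 48 vCPU = 240 vCPU; used 212 vCPU; unused 28 vCPU.

28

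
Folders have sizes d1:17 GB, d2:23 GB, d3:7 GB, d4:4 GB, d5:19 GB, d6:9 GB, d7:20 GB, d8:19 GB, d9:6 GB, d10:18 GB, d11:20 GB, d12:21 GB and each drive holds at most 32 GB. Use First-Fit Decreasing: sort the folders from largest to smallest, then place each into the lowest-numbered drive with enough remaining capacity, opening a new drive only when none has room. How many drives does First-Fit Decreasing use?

8

Sorted descending: 23, 21, 20, 20, 19, 19, 18, 17, 9, 7, 6, 4.
23 GB → drive 1 (remaining 9 GB)
21 GB → drive 2 (remaining 11 GB)
20 GB → drive 3 (remaining 12 GB)
20 GB → drive 4 (remaining 12 GB)
19 GB → drive 5 (remaining 13 GB)
19 GB → drive 6 (remaining 13 GB)
18 GB → drive 7 (remaining 14 GB)
17 GB → drive 8 (remaining 15 GB)
9 GB → drive 1 (remaining 0 GB)
7 GB → drive 2 (remaining 4 GB)
6 GB → drive 3 (remaining 6 GB)
4 GB → drive 2 (remaining 0 GB)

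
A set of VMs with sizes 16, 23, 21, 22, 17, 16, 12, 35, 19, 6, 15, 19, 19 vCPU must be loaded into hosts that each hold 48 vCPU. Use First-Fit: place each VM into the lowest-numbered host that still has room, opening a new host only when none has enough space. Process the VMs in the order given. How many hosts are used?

6 hosts

host 1: place 16 vCPU, 32 vCPU left
host 1: place 23 vCPU, 9 vCPU left
host 2: place 21 vCPU, 27 vCPU left
host 2: place 22 vCPU, 5 vCPU left
host 3: place 17 vCPU, 31 vCPU left
host 3: place 16 vCPU, 15 vCPU left
host 3: place 12 vCPU, 3 vCPU left
host 4: place 35 vCPU, 13 vCPU left
host 5: place 19 vCPU, 29 vCPU left
host 1: place 6 vCPU, 3 vCPU left
host 5: place 15 vCPU, 14 vCPU left
host 6: place 19 vCPU, 29 vCPU left
host 6: place 19 vCPU, 10 vCPU left
Final hosts: [16,23,6] [21,22] [17,16,12] [35] [19,15] [19,19].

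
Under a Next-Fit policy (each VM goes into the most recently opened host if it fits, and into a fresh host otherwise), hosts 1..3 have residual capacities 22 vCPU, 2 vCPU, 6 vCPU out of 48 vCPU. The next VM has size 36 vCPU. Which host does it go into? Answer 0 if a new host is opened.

0

Next-Fit only looks at host 3, which has 6 vCPU free.
36 vCPU does not fit, so a new host is opened.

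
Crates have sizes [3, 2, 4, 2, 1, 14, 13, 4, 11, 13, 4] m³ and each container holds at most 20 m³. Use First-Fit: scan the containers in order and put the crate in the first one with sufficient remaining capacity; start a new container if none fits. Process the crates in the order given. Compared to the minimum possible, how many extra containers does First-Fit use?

First-Fit: [3,2,4,2,1,4,4] [14] [13] [11] [13] → 5 containers.
Total size 71 m³; any packing needs at least ⌈71/20⌉ = 4 containers.
An optimal packing achieves that bound: [14,4,2] [13,4,3] [13,4,2,1] [11] → 4 containers.
Excess: 5 − 4 = 1.

1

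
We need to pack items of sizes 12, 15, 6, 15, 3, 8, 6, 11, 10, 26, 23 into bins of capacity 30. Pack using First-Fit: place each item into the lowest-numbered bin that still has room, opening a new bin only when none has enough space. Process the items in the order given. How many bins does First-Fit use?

bin 1: place 12, 18 left
bin 1: place 15, 3 left
bin 2: place 6, 24 left
bin 2: place 15, 9 left
bin 1: place 3, 0 left
bin 2: place 8, 1 left
bin 3: place 6, 24 left
bin 3: place 11, 13 left
bin 3: place 10, 3 left
bin 4: place 26, 4 left
bin 5: place 23, 7 left
Final bins: [12,15,3] [6,15,8] [6,11,10] [26] [23].

5 bins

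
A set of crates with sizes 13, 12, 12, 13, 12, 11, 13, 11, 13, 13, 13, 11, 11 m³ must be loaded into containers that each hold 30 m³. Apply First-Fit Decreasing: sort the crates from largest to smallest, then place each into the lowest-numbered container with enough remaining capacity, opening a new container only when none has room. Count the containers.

7 containers

Sorted descending: 13, 13, 13, 13, 13, 13, 12, 12, 12, 11, 11, 11, 11.
Put 13 m³ in container 1; 17 m³ remain.
Put 13 m³ in container 1; 4 m³ remain.
Put 13 m³ in container 2; 17 m³ remain.
Put 13 m³ in container 2; 4 m³ remain.
Put 13 m³ in container 3; 17 m³ remain.
Put 13 m³ in container 3; 4 m³ remain.
Put 12 m³ in container 4; 18 m³ remain.
Put 12 m³ in container 4; 6 m³ remain.
Put 12 m³ in container 5; 18 m³ remain.
Put 11 m³ in container 5; 7 m³ remain.
Put 11 m³ in container 6; 19 m³ remain.
Put 11 m³ in container 6; 8 m³ remain.
Put 11 m³ in container 7; 19 m³ remain.
Final containers: [13,13] [13,13] [13,13] [12,12] [12,11] [11,11] [11].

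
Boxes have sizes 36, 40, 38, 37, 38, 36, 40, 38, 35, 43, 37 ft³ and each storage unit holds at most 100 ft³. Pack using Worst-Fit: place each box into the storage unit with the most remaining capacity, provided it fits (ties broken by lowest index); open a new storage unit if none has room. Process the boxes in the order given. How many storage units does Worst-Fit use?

6

storage unit 1: place 36 ft³, 64 ft³ left
storage unit 1: place 40 ft³, 24 ft³ left
storage unit 2: place 38 ft³, 62 ft³ left
storage unit 2: place 37 ft³, 25 ft³ left
storage unit 3: place 38 ft³, 62 ft³ left
storage unit 3: place 36 ft³, 26 ft³ left
storage unit 4: place 40 ft³, 60 ft³ left
storage unit 4: place 38 ft³, 22 ft³ left
storage unit 5: place 35 ft³, 65 ft³ left
storage unit 5: place 43 ft³, 22 ft³ left
storage unit 6: place 37 ft³, 63 ft³ left
Final storage units: [36,40] [38,37] [38,36] [40,38] [35,43] [37].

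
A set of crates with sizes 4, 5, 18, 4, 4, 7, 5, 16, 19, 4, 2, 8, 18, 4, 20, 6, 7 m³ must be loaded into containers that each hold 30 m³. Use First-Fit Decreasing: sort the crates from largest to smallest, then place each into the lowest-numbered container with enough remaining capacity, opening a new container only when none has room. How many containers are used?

6

Sorted descending: 20, 19, 18, 18, 16, 8, 7, 7, 6, 5, 5, 4, 4, 4, 4, 4, 2.
Put 20 m³ in container 1; 10 m³ remain.
Put 19 m³ in container 2; 11 m³ remain.
Put 18 m³ in container 3; 12 m³ remain.
Put 18 m³ in container 4; 12 m³ remain.
Put 16 m³ in container 5; 14 m³ remain.
Put 8 m³ in container 1; 2 m³ remain.
Put 7 m³ in container 2; 4 m³ remain.
Put 7 m³ in container 3; 5 m³ remain.
Put 6 m³ in container 4; 6 m³ remain.
Put 5 m³ in container 3; 0 m³ remain.
Put 5 m³ in container 4; 1 m³ remain.
Put 4 m³ in container 2; 0 m³ remain.
Put 4 m³ in container 5; 10 m³ remain.
Put 4 m³ in container 5; 6 m³ remain.
Put 4 m³ in container 5; 2 m³ remain.
Put 4 m³ in container 6; 26 m³ remain.
Put 2 m³ in container 1; 0 m³ remain.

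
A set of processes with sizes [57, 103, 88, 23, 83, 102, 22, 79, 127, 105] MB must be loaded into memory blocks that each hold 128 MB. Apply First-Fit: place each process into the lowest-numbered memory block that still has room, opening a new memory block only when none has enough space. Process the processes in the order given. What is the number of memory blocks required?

8 memory blocks

Put 57 MB in memory block 1; 71 MB remain.
Put 103 MB in memory block 2; 25 MB remain.
Put 88 MB in memory block 3; 40 MB remain.
Put 23 MB in memory block 1; 48 MB remain.
Put 83 MB in memory block 4; 45 MB remain.
Put 102 MB in memory block 5; 26 MB remain.
Put 22 MB in memory block 1; 26 MB remain.
Put 79 MB in memory block 6; 49 MB remain.
Put 127 MB in memory block 7; 1 MB remain.
Put 105 MB in memory block 8; 23 MB remain.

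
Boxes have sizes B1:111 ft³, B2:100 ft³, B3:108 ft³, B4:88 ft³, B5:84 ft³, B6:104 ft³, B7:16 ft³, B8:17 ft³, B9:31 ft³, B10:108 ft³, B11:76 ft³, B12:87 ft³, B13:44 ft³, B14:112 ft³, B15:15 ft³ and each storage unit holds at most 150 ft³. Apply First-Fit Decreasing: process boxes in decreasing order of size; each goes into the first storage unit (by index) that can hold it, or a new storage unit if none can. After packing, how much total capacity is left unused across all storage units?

399

Sorted descending: 112, 111, 108, 108, 104, 100, 88, 87, 84, 76, 44, 31, 17, 16, 15.
storage unit 1: place 112 ft³, 38 ft³ left
storage unit 2: place 111 ft³, 39 ft³ left
storage unit 3: place 108 ft³, 42 ft³ left
storage unit 4: place 108 ft³, 42 ft³ left
storage unit 5: place 104 ft³, 46 ft³ left
storage unit 6: place 100 ft³, 50 ft³ left
storage unit 7: place 88 ft³, 62 ft³ left
storage unit 8: place 87 ft³, 63 ft³ left
storage unit 9: place 84 ft³, 66 ft³ left
storage unit 10: place 76 ft³, 74 ft³ left
storage unit 5: place 44 ft³, 2 ft³ left
storage unit 1: place 31 ft³, 7 ft³ left
storage unit 2: place 17 ft³, 22 ft³ left
storage unit 2: place 16 ft³, 6 ft³ left
storage unit 3: place 15 ft³, 27 ft³ left
10 storage units × 150 ft³ = 1500 ft³; used 1101 ft³; unused 399 ft³.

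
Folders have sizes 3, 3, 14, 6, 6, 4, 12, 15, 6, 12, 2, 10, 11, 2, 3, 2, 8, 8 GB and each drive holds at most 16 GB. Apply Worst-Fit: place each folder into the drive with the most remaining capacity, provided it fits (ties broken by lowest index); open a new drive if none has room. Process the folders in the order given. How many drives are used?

9

drive 1: place 3 GB, 13 GB left
drive 1: place 3 GB, 10 GB left
drive 2: place 14 GB, 2 GB left
drive 1: place 6 GB, 4 GB left
drive 3: place 6 GB, 10 GB left
drive 3: place 4 GB, 6 GB left
drive 4: place 12 GB, 4 GB left
drive 5: place 15 GB, 1 GB left
drive 3: place 6 GB, 0 GB left
drive 6: place 12 GB, 4 GB left
drive 1: place 2 GB, 2 GB left
drive 7: place 10 GB, 6 GB left
drive 8: place 11 GB, 5 GB left
drive 7: place 2 GB, 4 GB left
drive 8: place 3 GB, 2 GB left
drive 4: place 2 GB, 2 GB left
drive 9: place 8 GB, 8 GB left
drive 9: place 8 GB, 0 GB left
Final drives: [3,3,6,2] [14] [6,4,6] [12,2] [15] [12] [10,2] [11,3] [8,8].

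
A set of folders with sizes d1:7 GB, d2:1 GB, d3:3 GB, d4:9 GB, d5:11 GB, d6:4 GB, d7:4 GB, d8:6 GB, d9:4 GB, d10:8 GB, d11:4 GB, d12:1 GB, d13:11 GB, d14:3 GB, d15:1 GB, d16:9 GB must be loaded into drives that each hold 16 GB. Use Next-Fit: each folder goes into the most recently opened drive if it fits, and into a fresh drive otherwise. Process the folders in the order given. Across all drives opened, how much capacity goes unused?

Put d1 (7 GB) in drive 1; 9 GB remain.
Put d2 (1 GB) in drive 1; 8 GB remain.
Put d3 (3 GB) in drive 1; 5 GB remain.
Put d4 (9 GB) in drive 2; 7 GB remain.
Put d5 (11 GB) in drive 3; 5 GB remain.
Put d6 (4 GB) in drive 3; 1 GB remain.
Put d7 (4 GB) in drive 4; 12 GB remain.
Put d8 (6 GB) in drive 4; 6 GB remain.
Put d9 (4 GB) in drive 4; 2 GB remain.
Put d10 (8 GB) in drive 5; 8 GB remain.
Put d11 (4 GB) in drive 5; 4 GB remain.
Put d12 (1 GB) in drive 5; 3 GB remain.
Put d13 (11 GB) in drive 6; 5 GB remain.
Put d14 (3 GB) in drive 6; 2 GB remain.
Put d15 (1 GB) in drive 6; 1 GB remain.
Put d16 (9 GB) in drive 7; 7 GB remain.
7 drives × 16 GB = 112 GB; used 86 GB; unused 26 GB.

26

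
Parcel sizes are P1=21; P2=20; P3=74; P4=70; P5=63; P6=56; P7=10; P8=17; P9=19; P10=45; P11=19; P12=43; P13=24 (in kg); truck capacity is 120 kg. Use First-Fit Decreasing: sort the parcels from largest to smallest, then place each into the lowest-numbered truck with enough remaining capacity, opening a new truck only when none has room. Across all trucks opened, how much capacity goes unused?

Sorted descending: 74, 70, 63, 56, 45, 43, 24, 21, 20, 19, 19, 17, 10.
74 kg → truck 1 (remaining 46 kg)
70 kg → truck 2 (remaining 50 kg)
63 kg → truck 3 (remaining 57 kg)
56 kg → truck 3 (remaining 1 kg)
45 kg → truck 1 (remaining 1 kg)
43 kg → truck 2 (remaining 7 kg)
24 kg → truck 4 (remaining 96 kg)
21 kg → truck 4 (remaining 75 kg)
20 kg → truck 4 (remaining 55 kg)
19 kg → truck 4 (remaining 36 kg)
19 kg → truck 4 (remaining 17 kg)
17 kg → truck 4 (remaining 0 kg)
10 kg → truck 5 (remaining 110 kg)
5 trucks × 120 kg = 600 kg; used 481 kg; unused 119 kg.

119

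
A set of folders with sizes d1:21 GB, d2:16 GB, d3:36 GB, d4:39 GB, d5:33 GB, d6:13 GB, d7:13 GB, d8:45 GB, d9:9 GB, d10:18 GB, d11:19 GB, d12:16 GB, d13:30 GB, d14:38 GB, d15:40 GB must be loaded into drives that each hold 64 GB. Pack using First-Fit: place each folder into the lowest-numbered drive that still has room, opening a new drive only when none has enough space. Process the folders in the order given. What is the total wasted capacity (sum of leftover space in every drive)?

d1 (21 GB) → drive 1 (remaining 43 GB)
d2 (16 GB) → drive 1 (remaining 27 GB)
d3 (36 GB) → drive 2 (remaining 28 GB)
d4 (39 GB) → drive 3 (remaining 25 GB)
d5 (33 GB) → drive 4 (remaining 31 GB)
d6 (13 GB) → drive 1 (remaining 14 GB)
d7 (13 GB) → drive 1 (remaining 1 GB)
d8 (45 GB) → drive 5 (remaining 19 GB)
d9 (9 GB) → drive 2 (remaining 19 GB)
d10 (18 GB) → drive 2 (remaining 1 GB)
d11 (19 GB) → drive 3 (remaining 6 GB)
d12 (16 GB) → drive 4 (remaining 15 GB)
d13 (30 GB) → drive 6 (remaining 34 GB)
d14 (38 GB) → drive 7 (remaining 26 GB)
d15 (40 GB) → drive 8 (remaining 24 GB)
8 drives × 64 GB = 512 GB; used 386 GB; unused 126 GB.

126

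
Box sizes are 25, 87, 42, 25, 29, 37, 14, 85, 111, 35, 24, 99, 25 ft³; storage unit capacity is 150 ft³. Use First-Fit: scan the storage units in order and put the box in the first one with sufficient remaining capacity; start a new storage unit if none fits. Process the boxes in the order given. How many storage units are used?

Put 25 ft³ in storage unit 1; 125 ft³ remain.
Put 87 ft³ in storage unit 1; 38 ft³ remain.
Put 42 ft³ in storage unit 2; 108 ft³ remain.
Put 25 ft³ in storage unit 1; 13 ft³ remain.
Put 29 ft³ in storage unit 2; 79 ft³ remain.
Put 37 ft³ in storage unit 2; 42 ft³ remain.
Put 14 ft³ in storage unit 2; 28 ft³ remain.
Put 85 ft³ in storage unit 3; 65 ft³ remain.
Put 111 ft³ in storage unit 4; 39 ft³ remain.
Put 35 ft³ in storage unit 3; 30 ft³ remain.
Put 24 ft³ in storage unit 2; 4 ft³ remain.
Put 99 ft³ in storage unit 5; 51 ft³ remain.
Put 25 ft³ in storage unit 3; 5 ft³ remain.

5 storage units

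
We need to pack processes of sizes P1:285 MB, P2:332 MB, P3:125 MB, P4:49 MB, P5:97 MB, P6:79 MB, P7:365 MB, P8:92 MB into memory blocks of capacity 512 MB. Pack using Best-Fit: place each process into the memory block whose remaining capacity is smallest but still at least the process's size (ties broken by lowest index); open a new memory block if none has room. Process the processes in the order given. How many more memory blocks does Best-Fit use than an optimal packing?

0

Best-Fit: [285,97,79] [332,125,49] [365,92] → 3 memory blocks.
Total size 1424 MB; any packing needs at least ⌈1424/512⌉ = 3 memory blocks.
So 3 is already optimal.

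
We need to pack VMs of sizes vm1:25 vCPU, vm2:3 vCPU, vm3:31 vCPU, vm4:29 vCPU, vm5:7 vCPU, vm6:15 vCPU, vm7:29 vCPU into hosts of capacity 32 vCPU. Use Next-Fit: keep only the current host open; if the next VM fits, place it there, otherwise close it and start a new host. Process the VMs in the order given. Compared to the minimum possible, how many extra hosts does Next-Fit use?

Next-Fit: [25,3] [31] [29] [7,15] [29] → 5 hosts.
Total size 139 vCPU; any packing needs at least ⌈139/32⌉ = 5 hosts.
So 5 is already optimal.

0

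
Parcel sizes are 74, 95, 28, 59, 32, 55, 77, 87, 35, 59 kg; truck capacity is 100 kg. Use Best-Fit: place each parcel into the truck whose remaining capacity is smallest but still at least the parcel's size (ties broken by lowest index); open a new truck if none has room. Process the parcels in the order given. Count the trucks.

7

Put 74 kg in truck 1; 26 kg remain.
Put 95 kg in truck 2; 5 kg remain.
Put 28 kg in truck 3; 72 kg remain.
Put 59 kg in truck 3; 13 kg remain.
Put 32 kg in truck 4; 68 kg remain.
Put 55 kg in truck 4; 13 kg remain.
Put 77 kg in truck 5; 23 kg remain.
Put 87 kg in truck 6; 13 kg remain.
Put 35 kg in truck 7; 65 kg remain.
Put 59 kg in truck 7; 6 kg remain.
Final trucks: [74] [95] [28,59] [32,55] [77] [87] [35,59].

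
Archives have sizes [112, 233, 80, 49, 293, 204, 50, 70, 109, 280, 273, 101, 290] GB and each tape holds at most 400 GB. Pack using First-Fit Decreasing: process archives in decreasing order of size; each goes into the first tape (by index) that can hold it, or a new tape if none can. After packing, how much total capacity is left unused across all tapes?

Sorted descending: 293, 290, 280, 273, 233, 204, 112, 109, 101, 80, 70, 50, 49.
293 GB → tape 1 (remaining 107 GB)
290 GB → tape 2 (remaining 110 GB)
280 GB → tape 3 (remaining 120 GB)
273 GB → tape 4 (remaining 127 GB)
233 GB → tape 5 (remaining 167 GB)
204 GB → tape 6 (remaining 196 GB)
112 GB → tape 3 (remaining 8 GB)
109 GB → tape 2 (remaining 1 GB)
101 GB → tape 1 (remaining 6 GB)
80 GB → tape 4 (remaining 47 GB)
70 GB → tape 5 (remaining 97 GB)
50 GB → tape 5 (remaining 47 GB)
49 GB → tape 6 (remaining 147 GB)
6 tapes × 400 GB = 2400 GB; used 2144 GB; unused 256 GB.

256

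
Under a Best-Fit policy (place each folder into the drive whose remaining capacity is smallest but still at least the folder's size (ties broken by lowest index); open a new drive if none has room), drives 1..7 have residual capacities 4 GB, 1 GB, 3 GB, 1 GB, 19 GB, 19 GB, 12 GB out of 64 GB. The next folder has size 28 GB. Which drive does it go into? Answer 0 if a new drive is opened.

0

No drive has ≥ 28 GB free, so a new drive is opened.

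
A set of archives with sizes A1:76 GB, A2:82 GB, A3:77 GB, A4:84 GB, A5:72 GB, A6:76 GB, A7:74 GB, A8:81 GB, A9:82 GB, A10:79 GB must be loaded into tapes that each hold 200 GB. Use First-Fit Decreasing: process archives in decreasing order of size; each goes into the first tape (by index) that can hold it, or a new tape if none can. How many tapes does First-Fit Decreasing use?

5

Sorted descending: 84, 82, 82, 81, 79, 77, 76, 76, 74, 72.
Put 84 GB in tape 1; 116 GB remain.
Put 82 GB in tape 1; 34 GB remain.
Put 82 GB in tape 2; 118 GB remain.
Put 81 GB in tape 2; 37 GB remain.
Put 79 GB in tape 3; 121 GB remain.
Put 77 GB in tape 3; 44 GB remain.
Put 76 GB in tape 4; 124 GB remain.
Put 76 GB in tape 4; 48 GB remain.
Put 74 GB in tape 5; 126 GB remain.
Put 72 GB in tape 5; 54 GB remain.
Final tapes: [84,82] [82,81] [79,77] [76,76] [74,72].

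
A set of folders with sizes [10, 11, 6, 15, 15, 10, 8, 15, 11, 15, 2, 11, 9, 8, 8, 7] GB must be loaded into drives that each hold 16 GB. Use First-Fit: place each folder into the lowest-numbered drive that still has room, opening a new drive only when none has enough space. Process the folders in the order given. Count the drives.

12 drives

Put 10 GB in drive 1; 6 GB remain.
Put 11 GB in drive 2; 5 GB remain.
Put 6 GB in drive 1; 0 GB remain.
Put 15 GB in drive 3; 1 GB remain.
Put 15 GB in drive 4; 1 GB remain.
Put 10 GB in drive 5; 6 GB remain.
Put 8 GB in drive 6; 8 GB remain.
Put 15 GB in drive 7; 1 GB remain.
Put 11 GB in drive 8; 5 GB remain.
Put 15 GB in drive 9; 1 GB remain.
Put 2 GB in drive 2; 3 GB remain.
Put 11 GB in drive 10; 5 GB remain.
Put 9 GB in drive 11; 7 GB remain.
Put 8 GB in drive 6; 0 GB remain.
Put 8 GB in drive 12; 8 GB remain.
Put 7 GB in drive 11; 0 GB remain.
Final drives: [10,6] [11,2] [15] [15] [10] [8,8] [15] [11] [15] [11] [9,7] [8].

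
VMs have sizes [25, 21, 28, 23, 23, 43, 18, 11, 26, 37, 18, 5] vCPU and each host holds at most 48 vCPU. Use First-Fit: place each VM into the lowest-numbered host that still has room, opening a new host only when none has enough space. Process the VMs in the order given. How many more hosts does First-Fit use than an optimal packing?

First-Fit: [25,21] [28,18] [23,23] [43,5] [11,26] [37] [18] → 7 hosts.
Total size 278 vCPU; any packing needs at least ⌈278/48⌉ = 6 hosts.
An optimal packing achieves that bound: [43,5] [37,11] [28,18] [26,21] [25,23] [23,18] → 6 hosts.
Excess: 7 − 6 = 1.

1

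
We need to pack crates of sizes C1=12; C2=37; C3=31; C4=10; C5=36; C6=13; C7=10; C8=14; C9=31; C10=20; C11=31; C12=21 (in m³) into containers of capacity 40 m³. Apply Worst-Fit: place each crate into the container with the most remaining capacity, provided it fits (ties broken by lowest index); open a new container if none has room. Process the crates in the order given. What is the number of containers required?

Put C1 (12 m³) in container 1; 28 m³ remain.
Put C2 (37 m³) in container 2; 3 m³ remain.
Put C3 (31 m³) in container 3; 9 m³ remain.
Put C4 (10 m³) in container 1; 18 m³ remain.
Put C5 (36 m³) in container 4; 4 m³ remain.
Put C6 (13 m³) in container 1; 5 m³ remain.
Put C7 (10 m³) in container 5; 30 m³ remain.
Put C8 (14 m³) in container 5; 16 m³ remain.
Put C9 (31 m³) in container 6; 9 m³ remain.
Put C10 (20 m³) in container 7; 20 m³ remain.
Put C11 (31 m³) in container 8; 9 m³ remain.
Put C12 (21 m³) in container 9; 19 m³ remain.
Final containers: [12,10,13] [37] [31] [36] [10,14] [31] [20] [31] [21].

9 containers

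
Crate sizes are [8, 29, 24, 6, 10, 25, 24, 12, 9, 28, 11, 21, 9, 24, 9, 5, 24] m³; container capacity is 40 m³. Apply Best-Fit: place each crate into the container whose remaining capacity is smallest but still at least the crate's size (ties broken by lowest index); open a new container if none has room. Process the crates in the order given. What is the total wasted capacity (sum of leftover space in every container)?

42

8 m³ → container 1 (remaining 32 m³)
29 m³ → container 1 (remaining 3 m³)
24 m³ → container 2 (remaining 16 m³)
6 m³ → container 2 (remaining 10 m³)
10 m³ → container 2 (remaining 0 m³)
25 m³ → container 3 (remaining 15 m³)
24 m³ → container 4 (remaining 16 m³)
12 m³ → container 3 (remaining 3 m³)
9 m³ → container 4 (remaining 7 m³)
28 m³ → container 5 (remaining 12 m³)
11 m³ → container 5 (remaining 1 m³)
21 m³ → container 6 (remaining 19 m³)
9 m³ → container 6 (remaining 10 m³)
24 m³ → container 7 (remaining 16 m³)
9 m³ → container 6 (remaining 1 m³)
5 m³ → container 4 (remaining 2 m³)
24 m³ → container 8 (remaining 16 m³)
8 containers × 40 m³ = 320 m³; used 278 m³; unused 42 m³.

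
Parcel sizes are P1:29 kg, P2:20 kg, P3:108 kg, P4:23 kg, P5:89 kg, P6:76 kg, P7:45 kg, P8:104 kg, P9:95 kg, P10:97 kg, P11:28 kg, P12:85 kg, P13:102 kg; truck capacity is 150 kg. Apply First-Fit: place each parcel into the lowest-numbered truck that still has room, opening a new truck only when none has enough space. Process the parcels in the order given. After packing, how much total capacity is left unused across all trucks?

truck 1: place P1 (29 kg), 121 kg left
truck 1: place P2 (20 kg), 101 kg left
truck 2: place P3 (108 kg), 42 kg left
truck 1: place P4 (23 kg), 78 kg left
truck 3: place P5 (89 kg), 61 kg left
truck 1: place P6 (76 kg), 2 kg left
truck 3: place P7 (45 kg), 16 kg left
truck 4: place P8 (104 kg), 46 kg left
truck 5: place P9 (95 kg), 55 kg left
truck 6: place P10 (97 kg), 53 kg left
truck 2: place P11 (28 kg), 14 kg left
truck 7: place P12 (85 kg), 65 kg left
truck 8: place P13 (102 kg), 48 kg left
8 trucks × 150 kg = 1200 kg; used 901 kg; unused 299 kg.

299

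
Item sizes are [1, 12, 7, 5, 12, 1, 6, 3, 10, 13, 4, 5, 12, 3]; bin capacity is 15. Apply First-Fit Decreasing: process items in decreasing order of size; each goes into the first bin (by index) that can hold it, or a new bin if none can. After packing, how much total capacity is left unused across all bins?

11

Sorted descending: 13, 12, 12, 12, 10, 7, 6, 5, 5, 4, 3, 3, 1, 1.
Put 13 in bin 1; 2 remain.
Put 12 in bin 2; 3 remain.
Put 12 in bin 3; 3 remain.
Put 12 in bin 4; 3 remain.
Put 10 in bin 5; 5 remain.
Put 7 in bin 6; 8 remain.
Put 6 in bin 6; 2 remain.
Put 5 in bin 5; 0 remain.
Put 5 in bin 7; 10 remain.
Put 4 in bin 7; 6 remain.
Put 3 in bin 2; 0 remain.
Put 3 in bin 3; 0 remain.
Put 1 in bin 1; 1 remain.
Put 1 in bin 1; 0 remain.
7 bins × 15 = 105; used 94; unused 11.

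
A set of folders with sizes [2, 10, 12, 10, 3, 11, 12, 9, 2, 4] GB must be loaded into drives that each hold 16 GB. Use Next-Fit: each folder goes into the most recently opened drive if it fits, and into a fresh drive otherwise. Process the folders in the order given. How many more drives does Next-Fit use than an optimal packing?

0

Next-Fit: [2,10] [12] [10,3] [11] [12] [9,2,4] → 6 drives.
6 folders exceed 8 GB (half the capacity), and no two of those can share a drive, so at least 6 drives are needed.
So 6 is already optimal.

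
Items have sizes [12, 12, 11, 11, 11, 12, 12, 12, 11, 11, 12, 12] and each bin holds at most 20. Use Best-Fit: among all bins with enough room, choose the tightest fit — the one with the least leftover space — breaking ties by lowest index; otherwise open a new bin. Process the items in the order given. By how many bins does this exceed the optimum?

0

Best-Fit: [12] [12] [11] [11] [11] [12] [12] [12] [11] [11] [12] [12] → 12 bins.
12 items exceed 10 (half the capacity), and no two of those can share a bin, so at least 12 bins are needed.
So 12 is already optimal.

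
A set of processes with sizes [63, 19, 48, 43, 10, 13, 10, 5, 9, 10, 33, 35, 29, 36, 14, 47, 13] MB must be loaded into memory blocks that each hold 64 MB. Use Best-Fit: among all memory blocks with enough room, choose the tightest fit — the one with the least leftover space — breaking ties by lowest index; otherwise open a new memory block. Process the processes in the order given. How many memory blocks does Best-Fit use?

8 memory blocks

memory block 1: place 63 MB, 1 MB left
memory block 2: place 19 MB, 45 MB left
memory block 3: place 48 MB, 16 MB left
memory block 2: place 43 MB, 2 MB left
memory block 3: place 10 MB, 6 MB left
memory block 4: place 13 MB, 51 MB left
memory block 4: place 10 MB, 41 MB left
memory block 3: place 5 MB, 1 MB left
memory block 4: place 9 MB, 32 MB left
memory block 4: place 10 MB, 22 MB left
memory block 5: place 33 MB, 31 MB left
memory block 6: place 35 MB, 29 MB left
memory block 6: place 29 MB, 0 MB left
memory block 7: place 36 MB, 28 MB left
memory block 4: place 14 MB, 8 MB left
memory block 8: place 47 MB, 17 MB left
memory block 8: place 13 MB, 4 MB left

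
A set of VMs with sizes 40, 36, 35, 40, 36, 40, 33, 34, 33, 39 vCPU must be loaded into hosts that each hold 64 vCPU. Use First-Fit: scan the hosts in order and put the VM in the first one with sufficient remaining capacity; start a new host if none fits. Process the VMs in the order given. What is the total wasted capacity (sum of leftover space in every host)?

274

40 vCPU → host 1 (remaining 24 vCPU)
36 vCPU → host 2 (remaining 28 vCPU)
35 vCPU → host 3 (remaining 29 vCPU)
40 vCPU → host 4 (remaining 24 vCPU)
36 vCPU → host 5 (remaining 28 vCPU)
40 vCPU → host 6 (remaining 24 vCPU)
33 vCPU → host 7 (remaining 31 vCPU)
34 vCPU → host 8 (remaining 30 vCPU)
33 vCPU → host 9 (remaining 31 vCPU)
39 vCPU → host 10 (remaining 25 vCPU)
10 hosts × 64 vCPU = 640 vCPU; used 366 vCPU; unused 274 vCPU.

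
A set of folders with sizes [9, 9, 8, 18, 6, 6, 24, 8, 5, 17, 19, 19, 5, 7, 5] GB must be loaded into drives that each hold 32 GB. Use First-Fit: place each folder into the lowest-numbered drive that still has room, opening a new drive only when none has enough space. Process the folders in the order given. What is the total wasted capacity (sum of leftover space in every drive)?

drive 1: place 9 GB, 23 GB left
drive 1: place 9 GB, 14 GB left
drive 1: place 8 GB, 6 GB left
drive 2: place 18 GB, 14 GB left
drive 1: place 6 GB, 0 GB left
drive 2: place 6 GB, 8 GB left
drive 3: place 24 GB, 8 GB left
drive 2: place 8 GB, 0 GB left
drive 3: place 5 GB, 3 GB left
drive 4: place 17 GB, 15 GB left
drive 5: place 19 GB, 13 GB left
drive 6: place 19 GB, 13 GB left
drive 4: place 5 GB, 10 GB left
drive 4: place 7 GB, 3 GB left
drive 5: place 5 GB, 8 GB left
6 drives × 32 GB = 192 GB; used 165 GB; unused 27 GB.

27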